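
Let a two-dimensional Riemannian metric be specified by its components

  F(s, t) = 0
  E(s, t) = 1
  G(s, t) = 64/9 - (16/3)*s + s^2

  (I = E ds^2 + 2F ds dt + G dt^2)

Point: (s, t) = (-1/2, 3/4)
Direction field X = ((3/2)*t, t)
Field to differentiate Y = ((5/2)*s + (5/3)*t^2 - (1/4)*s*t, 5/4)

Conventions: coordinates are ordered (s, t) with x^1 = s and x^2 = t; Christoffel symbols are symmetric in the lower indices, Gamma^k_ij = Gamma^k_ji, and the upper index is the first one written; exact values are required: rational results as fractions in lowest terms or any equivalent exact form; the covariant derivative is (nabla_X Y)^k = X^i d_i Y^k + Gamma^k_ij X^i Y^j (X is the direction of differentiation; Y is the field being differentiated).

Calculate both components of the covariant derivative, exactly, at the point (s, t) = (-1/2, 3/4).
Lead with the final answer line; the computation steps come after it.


Answer: (nabla_X Y)^s = 965/128, (nabla_X Y)^t = -477/1216

E = 1, F = 0, G = 361/36 at the point
E_s = 0, E_t = 0, F_s = 0, F_t = 0, G_s = -19/3, G_t = 0
EG - F^2 = 361/36;  g^inv = (36/361) * [[361/36, 0], [0, 1]]
first-kind symbols [ij,l] = (1/2)(d_i g_jl + d_j g_il - d_l g_ij): [ss,s] = E_s/2 = 0, [ss,t] = F_s - E_t/2 = 0, [st,s] = E_t/2 = 0, [st,t] = G_s/2 = -19/6, [tt,s] = F_t - G_s/2 = 19/6, [tt,t] = G_t/2 = 0
Gamma^s_ij = (G*[ij,s] - F*[ij,t])/(EG - F^2), Gamma^t_ij = (E*[ij,t] - F*[ij,s])/(EG - F^2)
Gamma_sss = 0, Gamma_sst = 0, Gamma_stt = 19/6, Gamma_tss = 0, Gamma_tst = -6/19, Gamma_ttt = 0
X = (9/8, 3/4), Y = (-7/32, 5/4) at the point


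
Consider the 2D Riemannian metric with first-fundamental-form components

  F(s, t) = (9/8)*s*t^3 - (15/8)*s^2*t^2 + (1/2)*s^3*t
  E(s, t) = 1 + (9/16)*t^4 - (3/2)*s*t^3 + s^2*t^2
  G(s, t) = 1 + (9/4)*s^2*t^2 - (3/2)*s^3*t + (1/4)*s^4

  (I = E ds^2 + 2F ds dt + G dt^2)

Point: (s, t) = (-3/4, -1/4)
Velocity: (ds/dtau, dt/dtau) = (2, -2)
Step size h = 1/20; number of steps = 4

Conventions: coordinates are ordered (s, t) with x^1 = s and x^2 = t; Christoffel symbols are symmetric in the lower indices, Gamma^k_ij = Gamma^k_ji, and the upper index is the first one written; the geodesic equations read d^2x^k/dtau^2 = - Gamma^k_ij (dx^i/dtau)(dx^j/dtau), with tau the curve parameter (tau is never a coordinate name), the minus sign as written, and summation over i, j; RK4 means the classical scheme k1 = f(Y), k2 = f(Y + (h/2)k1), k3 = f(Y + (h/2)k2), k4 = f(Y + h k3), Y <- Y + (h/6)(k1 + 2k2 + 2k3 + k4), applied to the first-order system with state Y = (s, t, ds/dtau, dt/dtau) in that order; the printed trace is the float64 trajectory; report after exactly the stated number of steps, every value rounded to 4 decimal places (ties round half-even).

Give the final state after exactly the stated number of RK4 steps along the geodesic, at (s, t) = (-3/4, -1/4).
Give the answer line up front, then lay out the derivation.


Answer: s = -0.3576, t = -0.6470, ds/dtau = 1.9497, dt/dtau = -2.0267

f(Y) = (ds/dtau, dt/dtau, -Gamma^s_ij Y'^i Y'^j, -Gamma^t_ij Y'^i Y'^j) with the Gammas evaluated at the stage position; h = 0.050000; intermediate values shown to 6 dp
step 0: s = -0.7500, t = -0.2500, ds/dtau = 2.0000, dt/dtau = -2.0000
step 1:
  k1: at (s, t) = (-0.750000, -0.250000), (ds/dtau, dt/dtau) = (2.000000, -2.000000); Gamma_sss = -0.034475, Gamma_sst = -0.051712, Gamma_stt = 0.155135, Gamma_tss = 0.000000, Gamma_tst = 0.000000, Gamma_ttt = 0.000000; k1 = (2.000000, -2.000000, -0.896337, 0.000000)
  k2: at (s, t) = (-0.700000, -0.300000), (ds/dtau, dt/dtau) = (1.977592, -2.000000); Gamma_sss = -0.041699, Gamma_sst = -0.034749, Gamma_stt = 0.145946, Gamma_tss = 0.020484, Gamma_tst = 0.017070, Gamma_ttt = -0.071693; k2 = (1.977592, -2.000000, -0.695584, 0.341690)
  k3: at (s, t) = (-0.700560, -0.300000), (ds/dtau, dt/dtau) = (1.982610, -1.991458); Gamma_sss = -0.041747, Gamma_sst = -0.034867, Gamma_stt = 0.146231, Gamma_tss = 0.020442, Gamma_tst = 0.017073, Gamma_ttt = -0.071605; k3 = (1.982610, -1.991458, -0.691173, 0.338444)
  k4: at (s, t) = (-0.650869, -0.349573), (ds/dtau, dt/dtau) = (1.965441, -1.983078); Gamma_sss = -0.045882, Gamma_sst = -0.016605, Gamma_stt = 0.128142, Gamma_tss = 0.043720, Gamma_tst = 0.015822, Gamma_ttt = -0.122105; k4 = (1.965441, -1.983078, -0.456127, 0.434638)
  Y <- Y + (h/6)(k1 + 2k2 + 2k3 + k4): s = -0.6510, t = -0.3497, ds/dtau = 1.9656, dt/dtau = -1.9850
step 2:
  k1: at (s, t) = (-0.650951, -0.349717), (ds/dtau, dt/dtau) = (1.965617, -1.985042); Gamma_sss = -0.045915, Gamma_sst = -0.016592, Gamma_stt = 0.128196, Gamma_tss = 0.043780, Gamma_tst = 0.015821, Gamma_ttt = -0.122237; k1 = (1.965617, -1.985042, -0.457225, 0.435971)
  k2: at (s, t) = (-0.601811, -0.399343), (ds/dtau, dt/dtau) = (1.954186, -1.974143); Gamma_sss = -0.046056, Gamma_sst = -0.000323, Gamma_stt = 0.104110, Gamma_tss = 0.068444, Gamma_tst = 0.000479, Gamma_ttt = -0.154717; k2 = (1.954186, -1.974143, -0.232350, 0.345293)
  k3: at (s, t) = (-0.602097, -0.399070), (ds/dtau, dt/dtau) = (1.959808, -1.976410); Gamma_sss = -0.046071, Gamma_sst = -0.000403, Gamma_stt = 0.104263, Gamma_tss = 0.068307, Gamma_tst = 0.000598, Gamma_ttt = -0.154587; k3 = (1.959808, -1.976410, -0.233446, 0.346119)
  k4: at (s, t) = (-0.552961, -0.448537), (ds/dtau, dt/dtau) = (1.953945, -1.967736); Gamma_sss = -0.041201, Gamma_sst = 0.011008, Gamma_stt = 0.076189, Gamma_tss = 0.092956, Gamma_tst = -0.024837, Gamma_ttt = -0.171896; k4 = (1.953945, -1.967736, -0.053051, 0.119693)
  Y <- Y + (h/6)(k1 + 2k2 + 2k3 + k4): s = -0.5531, t = -0.4485, ds/dtau = 1.9536, dt/dtau = -1.9689
step 3:
  k1: at (s, t) = (-0.553055, -0.448499), (ds/dtau, dt/dtau) = (1.953601, -1.968888); Gamma_sss = -0.041217, Gamma_sst = 0.011000, Gamma_stt = 0.076239, Gamma_tss = 0.092940, Gamma_tst = -0.024803, Gamma_ttt = -0.171910; k1 = (1.953601, -1.968888, -0.053614, 0.120892)
  k2: at (s, t) = (-0.504215, -0.497721), (ds/dtau, dt/dtau) = (1.952261, -1.965866); Gamma_sss = -0.030414, Gamma_sst = 0.014810, Gamma_stt = 0.046216, Gamma_tss = 0.116365, Gamma_tst = -0.056664, Gamma_ttt = -0.176825; k2 = (1.952261, -1.965866, 0.050988, -0.195084)
  k3: at (s, t) = (-0.504249, -0.497646), (ds/dtau, dt/dtau) = (1.954876, -1.973765); Gamma_sss = -0.030426, Gamma_sst = 0.014809, Gamma_stt = 0.046244, Gamma_tss = 0.116327, Gamma_tst = -0.056620, Gamma_ttt = -0.176805; k3 = (1.954876, -1.973765, 0.050399, -0.192690)
  k4: at (s, t) = (-0.455311, -0.547187), (ds/dtau, dt/dtau) = (1.956121, -1.978523); Gamma_sss = -0.012529, Gamma_sst = 0.008368, Gamma_stt = 0.015637, Gamma_tss = 0.137650, Gamma_tst = -0.091937, Gamma_ttt = -0.171806; k4 = (1.956121, -1.978523, 0.051498, -0.565794)
  Y <- Y + (h/6)(k1 + 2k2 + 2k3 + k4): s = -0.4554, t = -0.5471, ds/dtau = 1.9553, dt/dtau = -1.9791
step 4:
  k1: at (s, t) = (-0.455355, -0.547055), (ds/dtau, dt/dtau) = (1.955273, -1.979059); Gamma_sss = -0.012563, Gamma_sst = 0.008387, Gamma_stt = 0.015686, Gamma_tss = 0.137583, Gamma_tst = -0.091854, Gamma_ttt = -0.171781; k1 = (1.955273, -1.979059, 0.051505, -0.564056)
  k2: at (s, t) = (-0.406473, -0.596531), (ds/dtau, dt/dtau) = (1.956561, -1.993160); Gamma_sss = 0.013489, Gamma_sst = -0.011042, Gamma_stt = -0.013787, Gamma_tss = 0.155320, Gamma_tst = -0.127146, Gamma_ttt = -0.158751; k2 = (1.956561, -1.993160, -0.082991, -0.955584)
  k3: at (s, t) = (-0.406441, -0.596884), (ds/dtau, dt/dtau) = (1.953199, -2.002948); Gamma_sss = 0.013602, Gamma_sst = -0.011140, Gamma_stt = -0.013893, Gamma_tss = 0.155504, Gamma_tst = -0.127367, Gamma_ttt = -0.158833; k3 = (1.953199, -2.002948, -0.083321, -0.952602)
  k4: at (s, t) = (-0.357695, -0.647202), (ds/dtau, dt/dtau) = (1.951107, -2.026689); Gamma_sss = 0.049208, Gamma_sst = -0.046615, Gamma_stt = -0.040794, Gamma_tss = 0.168653, Gamma_tst = -0.159768, Gamma_ttt = -0.139816; k4 = (1.951107, -2.026689, -0.388425, -1.331277)
  Y <- Y + (h/6)(k1 + 2k2 + 2k3 + k4): s = -0.3576, t = -0.6470, ds/dtau = 1.9497, dt/dtau = -2.0267


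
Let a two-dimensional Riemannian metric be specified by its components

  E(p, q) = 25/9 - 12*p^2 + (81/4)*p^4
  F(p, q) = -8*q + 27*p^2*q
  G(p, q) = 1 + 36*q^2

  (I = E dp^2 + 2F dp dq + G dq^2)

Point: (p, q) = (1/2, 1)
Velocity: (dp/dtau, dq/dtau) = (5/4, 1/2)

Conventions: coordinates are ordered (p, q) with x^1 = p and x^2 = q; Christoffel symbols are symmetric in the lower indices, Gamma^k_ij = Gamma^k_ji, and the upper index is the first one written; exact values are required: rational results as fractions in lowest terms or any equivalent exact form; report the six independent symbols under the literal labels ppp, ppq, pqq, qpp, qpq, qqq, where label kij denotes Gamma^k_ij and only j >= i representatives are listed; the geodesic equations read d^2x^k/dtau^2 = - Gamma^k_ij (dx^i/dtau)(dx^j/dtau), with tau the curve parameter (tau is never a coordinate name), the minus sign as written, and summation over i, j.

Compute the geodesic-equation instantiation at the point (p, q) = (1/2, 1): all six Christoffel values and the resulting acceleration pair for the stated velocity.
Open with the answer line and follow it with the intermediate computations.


Answer: Gamma_ppp = -540/21337, Gamma_ppq = 0, Gamma_pqq = -720/21337, Gamma_qpp = 15552/21337, Gamma_qpq = 0, Gamma_qqq = 20736/21337; accelerations (d^2p/dtau^2, d^2q/dtau^2) = (4095/85348, -29484/21337)

E = 601/576, F = -5/4, G = 37 at the point
E_p = -15/8, E_q = 0, F_p = 27, F_q = -5/4, G_p = 0, G_q = 72
EG - F^2 = 21337/576;  g^inv = (576/21337) * [[37, 5/4], [5/4, 601/576]]
first-kind symbols [ij,l] = (1/2)(d_i g_jl + d_j g_il - d_l g_ij): [pp,p] = E_p/2 = -15/16, [pp,q] = F_p - E_q/2 = 27, [pq,p] = E_q/2 = 0, [pq,q] = G_p/2 = 0, [qq,p] = F_q - G_p/2 = -5/4, [qq,q] = G_q/2 = 36
Gamma^p_ij = (G*[ij,p] - F*[ij,q])/(EG - F^2), Gamma^q_ij = (E*[ij,q] - F*[ij,p])/(EG - F^2)
Gamma_ppp = -540/21337, Gamma_ppq = 0, Gamma_pqq = -720/21337, Gamma_qpp = 15552/21337, Gamma_qpq = 0, Gamma_qqq = 20736/21337
d^2p/dtau^2 = -(Gamma_ppp*(5/4)^2 + 2*Gamma_ppq*(5/4)*(1/2) + Gamma_pqq*(1/2)^2) = 4095/85348
d^2q/dtau^2 = -(Gamma_qpp*(5/4)^2 + 2*Gamma_qpq*(5/4)*(1/2) + Gamma_qqq*(1/2)^2) = -29484/21337


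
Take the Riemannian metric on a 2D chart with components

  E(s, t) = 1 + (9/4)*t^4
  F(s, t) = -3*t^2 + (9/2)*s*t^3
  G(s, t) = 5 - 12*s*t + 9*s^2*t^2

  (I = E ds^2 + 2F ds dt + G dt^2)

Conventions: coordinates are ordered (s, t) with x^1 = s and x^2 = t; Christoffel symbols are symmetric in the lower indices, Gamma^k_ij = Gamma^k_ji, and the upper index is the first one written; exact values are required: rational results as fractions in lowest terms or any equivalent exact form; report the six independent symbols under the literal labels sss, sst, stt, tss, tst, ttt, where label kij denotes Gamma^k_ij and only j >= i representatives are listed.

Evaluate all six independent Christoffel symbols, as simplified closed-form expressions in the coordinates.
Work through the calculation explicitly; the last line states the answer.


E = 1 + (9/4)*t^4; F = -3*t^2 + (9/2)*s*t^3; G = 5 - 12*s*t + 9*s^2*t^2
Gamma^k_ij = (1/2) g^{kl} (d_i g_jl + d_j g_il - d_l g_ij), with g^inv = (1/(EG-F^2)) [[G, -F], [-F, E]]
first partials: E_s = 0, E_t = 9*t^3, F_s = (9/2)*t^3, F_t = -6*t + (27/2)*s*t^2, G_s = -12*t + 18*s*t^2, G_t = -12*s + 18*s^2*t
D = EG - F^2 = 5 - 12*s*t + (9/4)*t^4 + 9*s^2*t^2
expanded: Gamma^s_ss = (G E_s - 2F F_s + F E_t)/(2D), Gamma^s_st = (G E_t - F G_s)/(2D), Gamma^s_tt = (2G F_t - G G_s - F G_t)/(2D), Gamma^t_ss = (2E F_s - E E_t - F E_s)/(2D), Gamma^t_st = (E G_s - F E_t)/(2D), Gamma^t_tt = (E G_t - 2F F_t + F G_s)/(2D); substitute and cancel common factors

Answer: Gamma_sss = 0, Gamma_sst = 18*t^3/(36*s^2*t^2 - 48*s*t + 9*t^4 + 20), Gamma_stt = 18*s*t^2/(36*s^2*t^2 - 48*s*t + 9*t^4 + 20), Gamma_tss = 0, Gamma_tst = (36*s*t^2 - 24*t)/(36*s^2*t^2 - 48*s*t + 9*t^4 + 20), Gamma_ttt = (36*s^2*t - 24*s)/(36*s^2*t^2 - 48*s*t + 9*t^4 + 20)


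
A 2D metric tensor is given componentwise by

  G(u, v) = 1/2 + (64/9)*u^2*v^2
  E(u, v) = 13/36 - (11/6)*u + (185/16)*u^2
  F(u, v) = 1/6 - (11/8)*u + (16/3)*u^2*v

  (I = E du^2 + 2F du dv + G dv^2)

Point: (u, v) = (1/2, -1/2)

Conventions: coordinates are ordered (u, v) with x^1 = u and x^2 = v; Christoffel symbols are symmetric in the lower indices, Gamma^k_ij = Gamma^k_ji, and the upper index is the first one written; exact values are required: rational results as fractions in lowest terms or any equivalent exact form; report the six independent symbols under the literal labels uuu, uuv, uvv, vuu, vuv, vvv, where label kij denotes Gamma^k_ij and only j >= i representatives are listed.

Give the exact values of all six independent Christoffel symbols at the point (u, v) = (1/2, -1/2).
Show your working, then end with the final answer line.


E = 1345/576, F = -19/16, G = 17/18 at the point
E_u = 467/48, E_v = 0, F_u = -97/24, F_v = 4/3, G_u = 16/9, G_v = -16/9
EG - F^2 = 16489/20736;  g^inv = (20736/16489) * [[17/18, 19/16], [19/16, 1345/576]]
first-kind symbols [ij,l] = (1/2)(d_i g_jl + d_j g_il - d_l g_ij): [uu,u] = E_u/2 = 467/96, [uu,v] = F_u - E_v/2 = -97/24, [uv,u] = E_v/2 = 0, [uv,v] = G_u/2 = 8/9, [vv,u] = F_v - G_u/2 = 4/9, [vv,v] = G_v/2 = -8/9
Gamma^u_ij = (G*[ij,u] - F*[ij,v])/(EG - F^2), Gamma^v_ij = (E*[ij,v] - F*[ij,u])/(EG - F^2)

Answer: Gamma_uuu = -4254/16489, Gamma_uuv = 21888/16489, Gamma_uvv = -13184/16489, Gamma_vuu = -75912/16489, Gamma_vuv = 43040/16489, Gamma_vvv = -32096/16489


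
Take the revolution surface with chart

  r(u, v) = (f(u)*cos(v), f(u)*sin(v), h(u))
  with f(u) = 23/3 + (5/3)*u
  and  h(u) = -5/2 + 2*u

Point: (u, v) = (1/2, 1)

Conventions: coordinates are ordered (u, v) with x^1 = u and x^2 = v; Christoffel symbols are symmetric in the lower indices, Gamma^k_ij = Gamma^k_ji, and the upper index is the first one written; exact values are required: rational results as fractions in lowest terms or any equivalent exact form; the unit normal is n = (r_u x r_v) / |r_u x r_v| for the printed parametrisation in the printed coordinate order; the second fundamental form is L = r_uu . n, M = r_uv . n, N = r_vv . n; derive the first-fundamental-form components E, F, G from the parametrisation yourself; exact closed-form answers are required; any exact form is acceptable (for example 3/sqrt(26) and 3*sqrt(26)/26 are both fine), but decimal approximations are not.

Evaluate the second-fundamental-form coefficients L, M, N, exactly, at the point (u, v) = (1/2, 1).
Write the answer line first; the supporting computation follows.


Answer: L = 0, M = 0, N = 51*sqrt(61)/61

f = 17/2, f' = 5/3, f'' = 0, h' = 2, h'' = 0
E = 61/9, F = 0, G = 289/4; answer radicand W^2 = 61/9
unnormalised second-form numerators: l = 0, m = 0, n = 17; L = l/sqrt(61/9), and similarly M = m/sqrt(W^2), N = n/sqrt(W^2)


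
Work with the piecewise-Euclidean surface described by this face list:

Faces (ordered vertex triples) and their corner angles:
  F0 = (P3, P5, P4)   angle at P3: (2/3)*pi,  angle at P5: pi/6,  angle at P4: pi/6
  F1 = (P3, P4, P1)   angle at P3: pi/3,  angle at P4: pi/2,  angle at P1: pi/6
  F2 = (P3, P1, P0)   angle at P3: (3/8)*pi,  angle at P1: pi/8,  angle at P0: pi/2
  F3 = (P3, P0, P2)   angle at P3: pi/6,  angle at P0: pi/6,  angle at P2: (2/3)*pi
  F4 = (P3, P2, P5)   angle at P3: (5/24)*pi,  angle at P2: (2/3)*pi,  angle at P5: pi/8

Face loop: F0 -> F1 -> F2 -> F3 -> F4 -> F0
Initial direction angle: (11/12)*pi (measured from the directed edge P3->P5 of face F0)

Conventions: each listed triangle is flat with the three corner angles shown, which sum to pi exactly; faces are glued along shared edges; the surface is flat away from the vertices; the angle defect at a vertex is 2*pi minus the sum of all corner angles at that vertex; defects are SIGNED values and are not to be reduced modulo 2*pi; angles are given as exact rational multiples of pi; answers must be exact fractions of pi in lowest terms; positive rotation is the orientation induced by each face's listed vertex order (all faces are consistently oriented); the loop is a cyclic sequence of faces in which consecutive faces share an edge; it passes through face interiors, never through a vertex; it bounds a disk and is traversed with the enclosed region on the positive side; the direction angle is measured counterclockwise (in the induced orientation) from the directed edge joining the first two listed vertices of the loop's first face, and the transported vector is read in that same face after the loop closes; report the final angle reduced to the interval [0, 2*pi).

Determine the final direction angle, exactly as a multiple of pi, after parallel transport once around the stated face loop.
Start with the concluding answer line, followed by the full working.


Answer: final direction angle = (7/6)*pi

enclosed vertex P3: corner angles sum to (7/4)*pi, defect = 2*pi - (7/4)*pi = pi/4
holonomy = initial angle + sum of enclosed defects (mod 2*pi), positive in the induced orientation
final angle = (11/12)*pi + pi/4 = (7/6)*pi (mod 2*pi)


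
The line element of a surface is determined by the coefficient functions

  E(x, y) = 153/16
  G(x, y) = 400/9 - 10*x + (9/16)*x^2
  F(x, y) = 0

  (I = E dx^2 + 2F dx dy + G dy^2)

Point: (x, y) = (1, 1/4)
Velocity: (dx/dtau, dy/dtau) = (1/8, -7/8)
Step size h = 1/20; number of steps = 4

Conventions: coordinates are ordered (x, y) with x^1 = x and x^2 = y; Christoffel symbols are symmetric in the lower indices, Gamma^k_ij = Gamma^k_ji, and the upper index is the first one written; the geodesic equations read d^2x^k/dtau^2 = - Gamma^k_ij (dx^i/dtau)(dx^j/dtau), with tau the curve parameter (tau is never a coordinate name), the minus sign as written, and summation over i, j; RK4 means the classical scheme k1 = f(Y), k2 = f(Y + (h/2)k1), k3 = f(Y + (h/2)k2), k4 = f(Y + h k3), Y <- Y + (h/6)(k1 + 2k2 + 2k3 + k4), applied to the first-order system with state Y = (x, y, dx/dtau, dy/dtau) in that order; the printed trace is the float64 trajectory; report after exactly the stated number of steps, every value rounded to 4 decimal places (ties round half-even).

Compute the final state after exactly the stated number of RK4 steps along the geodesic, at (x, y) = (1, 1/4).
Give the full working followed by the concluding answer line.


f(Y) = (dx/dtau, dy/dtau, -Gamma^x_ij Y'^i Y'^j, -Gamma^y_ij Y'^i Y'^j) with the Gammas evaluated at the stage position; h = 0.050000; intermediate values shown to 6 dp
step 0: x = 1.0000, y = 0.2500, dx/dtau = 0.1250, dy/dtau = -0.8750
step 1:
  k1: at (x, y) = (1.000000, 0.250000), (dx/dtau, dy/dtau) = (0.125000, -0.875000); Gamma_xxx = 0.000000, Gamma_xxy = 0.000000, Gamma_xyy = 0.464052, Gamma_yxx = 0.000000, Gamma_yxy = -0.126761, Gamma_yyy = 0.000000; k1 = (0.125000, -0.875000, -0.355290, -0.027729)
  k2: at (x, y) = (1.003125, 0.228125), (dx/dtau, dy/dtau) = (0.116118, -0.875693); Gamma_xxx = 0.000000, Gamma_xxy = 0.000000, Gamma_xyy = 0.463868, Gamma_yxx = 0.000000, Gamma_yxy = -0.126811, Gamma_yyy = 0.000000; k2 = (0.116118, -0.875693, -0.355712, -0.025789)
  k3: at (x, y) = (1.002903, 0.228108), (dx/dtau, dy/dtau) = (0.116107, -0.875645); Gamma_xxx = 0.000000, Gamma_xxy = 0.000000, Gamma_xyy = 0.463882, Gamma_yxx = 0.000000, Gamma_yxy = -0.126807, Gamma_yyy = 0.000000; k3 = (0.116107, -0.875645, -0.355683, -0.025785)
  k4: at (x, y) = (1.005805, 0.206218), (dx/dtau, dy/dtau) = (0.107216, -0.876289); Gamma_xxx = 0.000000, Gamma_xxy = 0.000000, Gamma_xyy = 0.463711, Gamma_yxx = 0.000000, Gamma_yxy = -0.126854, Gamma_yyy = 0.000000; k4 = (0.107216, -0.876289, -0.356076, -0.023836)
  Y <- Y + (h/6)(k1 + 2k2 + 2k3 + k4): x = 1.0058, y = 0.2062, dx/dtau = 0.1072, dy/dtau = -0.8763
step 2:
  k1: at (x, y) = (1.005806, 0.206217), (dx/dtau, dy/dtau) = (0.107215, -0.876289); Gamma_xxx = 0.000000, Gamma_xxy = 0.000000, Gamma_xyy = 0.463711, Gamma_yxx = 0.000000, Gamma_yxy = -0.126854, Gamma_yyy = 0.000000; k1 = (0.107215, -0.876289, -0.356076, -0.023836)
  k2: at (x, y) = (1.008486, 0.184310), (dx/dtau, dy/dtau) = (0.098313, -0.876885); Gamma_xxx = 0.000000, Gamma_xxy = 0.000000, Gamma_xyy = 0.463553, Gamma_yxx = 0.000000, Gamma_yxy = -0.126897, Gamma_yyy = 0.000000; k2 = (0.098313, -0.876885, -0.356439, -0.021879)
  k3: at (x, y) = (1.008263, 0.184295), (dx/dtau, dy/dtau) = (0.098304, -0.876836); Gamma_xxx = 0.000000, Gamma_xxy = 0.000000, Gamma_xyy = 0.463566, Gamma_yxx = 0.000000, Gamma_yxy = -0.126893, Gamma_yyy = 0.000000; k3 = (0.098304, -0.876836, -0.356409, -0.021876)
  k4: at (x, y) = (1.010721, 0.162375), (dx/dtau, dy/dtau) = (0.089395, -0.877383); Gamma_xxx = 0.000000, Gamma_xxy = 0.000000, Gamma_xyy = 0.463422, Gamma_yxx = 0.000000, Gamma_yxy = -0.126933, Gamma_yyy = 0.000000; k4 = (0.089395, -0.877383, -0.356742, -0.019912)
  Y <- Y + (h/6)(k1 + 2k2 + 2k3 + k4): x = 1.0107, y = 0.1624, dx/dtau = 0.0894, dy/dtau = -0.8774
step 3:
  k1: at (x, y) = (1.010721, 0.162374), (dx/dtau, dy/dtau) = (0.089394, -0.877383); Gamma_xxx = 0.000000, Gamma_xxy = 0.000000, Gamma_xyy = 0.463422, Gamma_yxx = 0.000000, Gamma_yxy = -0.126933, Gamma_yyy = 0.000000; k1 = (0.089394, -0.877383, -0.356742, -0.019912)
  k2: at (x, y) = (1.012956, 0.140440), (dx/dtau, dy/dtau) = (0.080476, -0.877881); Gamma_xxx = 0.000000, Gamma_xxy = 0.000000, Gamma_xyy = 0.463290, Gamma_yxx = 0.000000, Gamma_yxy = -0.126969, Gamma_yyy = 0.000000; k2 = (0.080476, -0.877881, -0.357046, -0.017940)
  k3: at (x, y) = (1.012733, 0.140427), (dx/dtau, dy/dtau) = (0.080468, -0.877832); Gamma_xxx = 0.000000, Gamma_xxy = 0.000000, Gamma_xyy = 0.463303, Gamma_yxx = 0.000000, Gamma_yxy = -0.126965, Gamma_yyy = 0.000000; k3 = (0.080468, -0.877832, -0.357016, -0.017937)
  k4: at (x, y) = (1.014744, 0.118483), (dx/dtau, dy/dtau) = (0.071544, -0.878280); Gamma_xxx = 0.000000, Gamma_xxy = 0.000000, Gamma_xyy = 0.463185, Gamma_yxx = 0.000000, Gamma_yxy = -0.126998, Gamma_yyy = 0.000000; k4 = (0.071544, -0.878280, -0.357290, -0.015960)
  Y <- Y + (h/6)(k1 + 2k2 + 2k3 + k4): x = 1.0147, y = 0.1185, dx/dtau = 0.0715, dy/dtau = -0.8783
step 4:
  k1: at (x, y) = (1.014744, 0.118482), (dx/dtau, dy/dtau) = (0.071543, -0.878280); Gamma_xxx = 0.000000, Gamma_xxy = 0.000000, Gamma_xyy = 0.463185, Gamma_yxx = 0.000000, Gamma_yxy = -0.126998, Gamma_yyy = 0.000000; k1 = (0.071543, -0.878280, -0.357290, -0.015960)
  k2: at (x, y) = (1.016533, 0.096525), (dx/dtau, dy/dtau) = (0.062611, -0.878679); Gamma_xxx = 0.000000, Gamma_xxy = 0.000000, Gamma_xyy = 0.463080, Gamma_yxx = 0.000000, Gamma_yxy = -0.127027, Gamma_yyy = 0.000000; k2 = (0.062611, -0.878679, -0.357533, -0.013977)
  k3: at (x, y) = (1.016310, 0.096515), (dx/dtau, dy/dtau) = (0.062605, -0.878629); Gamma_xxx = 0.000000, Gamma_xxy = 0.000000, Gamma_xyy = 0.463093, Gamma_yxx = 0.000000, Gamma_yxy = -0.127023, Gamma_yyy = 0.000000; k3 = (0.062605, -0.878629, -0.357503, -0.013974)
  k4: at (x, y) = (1.017875, 0.074550), (dx/dtau, dy/dtau) = (0.053668, -0.878979); Gamma_xxx = 0.000000, Gamma_xxy = 0.000000, Gamma_xyy = 0.463001, Gamma_yxx = 0.000000, Gamma_yxy = -0.127048, Gamma_yyy = 0.000000; k4 = (0.053668, -0.878979, -0.357716, -0.011987)
  Y <- Y + (h/6)(k1 + 2k2 + 2k3 + k4): x = 1.0179, y = 0.0745, dx/dtau = 0.0537, dy/dtau = -0.8790

Answer: x = 1.0179, y = 0.0745, dx/dtau = 0.0537, dy/dtau = -0.8790


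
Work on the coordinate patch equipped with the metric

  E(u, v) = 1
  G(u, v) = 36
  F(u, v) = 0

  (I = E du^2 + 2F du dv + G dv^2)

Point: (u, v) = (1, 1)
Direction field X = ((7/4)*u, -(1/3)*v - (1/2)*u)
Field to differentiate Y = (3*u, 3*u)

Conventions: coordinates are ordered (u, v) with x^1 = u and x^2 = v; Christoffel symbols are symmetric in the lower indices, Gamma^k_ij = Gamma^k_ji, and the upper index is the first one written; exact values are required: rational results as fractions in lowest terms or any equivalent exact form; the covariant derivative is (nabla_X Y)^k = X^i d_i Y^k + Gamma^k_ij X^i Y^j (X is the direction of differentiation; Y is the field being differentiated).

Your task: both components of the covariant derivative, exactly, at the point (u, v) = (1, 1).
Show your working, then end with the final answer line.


E = 1, F = 0, G = 36 at the point
E_u = 0, E_v = 0, F_u = 0, F_v = 0, G_u = 0, G_v = 0
EG - F^2 = 36;  g^inv = (1/36) * [[36, 0], [0, 1]]
first-kind symbols [ij,l] = (1/2)(d_i g_jl + d_j g_il - d_l g_ij): [uu,u] = E_u/2 = 0, [uu,v] = F_u - E_v/2 = 0, [uv,u] = E_v/2 = 0, [uv,v] = G_u/2 = 0, [vv,u] = F_v - G_u/2 = 0, [vv,v] = G_v/2 = 0
Gamma^u_ij = (G*[ij,u] - F*[ij,v])/(EG - F^2), Gamma^v_ij = (E*[ij,v] - F*[ij,u])/(EG - F^2)
Gamma_uuu = 0, Gamma_uuv = 0, Gamma_uvv = 0, Gamma_vuu = 0, Gamma_vuv = 0, Gamma_vvv = 0
X = (7/4, -5/6), Y = (3, 3) at the point

Answer: (nabla_X Y)^u = 21/4, (nabla_X Y)^v = 21/4


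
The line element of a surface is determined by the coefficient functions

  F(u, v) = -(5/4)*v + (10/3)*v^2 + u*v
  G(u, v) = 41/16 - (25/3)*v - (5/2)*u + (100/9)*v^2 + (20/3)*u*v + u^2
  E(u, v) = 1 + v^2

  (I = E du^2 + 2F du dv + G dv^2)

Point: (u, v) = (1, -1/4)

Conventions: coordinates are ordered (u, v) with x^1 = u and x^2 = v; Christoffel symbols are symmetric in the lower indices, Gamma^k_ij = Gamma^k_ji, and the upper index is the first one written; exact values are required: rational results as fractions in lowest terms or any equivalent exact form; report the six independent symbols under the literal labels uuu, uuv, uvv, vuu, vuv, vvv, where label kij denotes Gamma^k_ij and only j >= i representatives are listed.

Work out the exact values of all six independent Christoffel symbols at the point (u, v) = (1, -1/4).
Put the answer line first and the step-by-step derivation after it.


Answer: Gamma_uuu = 0, Gamma_uuv = -18/161, Gamma_uvv = -60/161, Gamma_vuu = 0, Gamma_vuv = -78/161, Gamma_vvv = -260/161

E = 17/16, F = 13/48, G = 313/144 at the point
E_u = 0, E_v = -1/2, F_u = -1/4, F_v = -23/12, G_u = -13/6, G_v = -65/9
EG - F^2 = 161/72;  g^inv = (72/161) * [[313/144, -13/48], [-13/48, 17/16]]
first-kind symbols [ij,l] = (1/2)(d_i g_jl + d_j g_il - d_l g_ij): [uu,u] = E_u/2 = 0, [uu,v] = F_u - E_v/2 = 0, [uv,u] = E_v/2 = -1/4, [uv,v] = G_u/2 = -13/12, [vv,u] = F_v - G_u/2 = -5/6, [vv,v] = G_v/2 = -65/18
Gamma^u_ij = (G*[ij,u] - F*[ij,v])/(EG - F^2), Gamma^v_ij = (E*[ij,v] - F*[ij,u])/(EG - F^2)


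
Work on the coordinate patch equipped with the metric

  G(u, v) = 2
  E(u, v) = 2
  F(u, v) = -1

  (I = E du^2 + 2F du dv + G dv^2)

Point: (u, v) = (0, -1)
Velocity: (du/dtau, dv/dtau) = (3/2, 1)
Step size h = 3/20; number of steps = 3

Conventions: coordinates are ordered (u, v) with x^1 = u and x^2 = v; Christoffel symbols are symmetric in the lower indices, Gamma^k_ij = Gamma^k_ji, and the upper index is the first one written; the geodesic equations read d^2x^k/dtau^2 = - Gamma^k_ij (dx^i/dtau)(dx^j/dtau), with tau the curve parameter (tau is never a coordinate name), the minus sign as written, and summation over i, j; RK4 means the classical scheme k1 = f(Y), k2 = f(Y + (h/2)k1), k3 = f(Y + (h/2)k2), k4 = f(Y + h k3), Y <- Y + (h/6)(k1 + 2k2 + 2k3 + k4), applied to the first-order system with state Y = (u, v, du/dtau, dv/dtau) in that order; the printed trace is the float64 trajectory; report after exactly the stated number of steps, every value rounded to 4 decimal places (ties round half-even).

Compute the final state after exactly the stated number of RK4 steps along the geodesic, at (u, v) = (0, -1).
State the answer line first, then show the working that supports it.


Answer: u = 0.6750, v = -0.5500, du/dtau = 1.5000, dv/dtau = 1.0000

f(Y) = (du/dtau, dv/dtau, -Gamma^u_ij Y'^i Y'^j, -Gamma^v_ij Y'^i Y'^j) with the Gammas evaluated at the stage position; h = 0.150000; intermediate values shown to 6 dp
step 0: u = 0.0000, v = -1.0000, du/dtau = 1.5000, dv/dtau = 1.0000
step 1:
  k1: at (u, v) = (0.000000, -1.000000), (du/dtau, dv/dtau) = (1.500000, 1.000000); Gamma_uuu = 0.000000, Gamma_uuv = 0.000000, Gamma_uvv = 0.000000, Gamma_vuu = 0.000000, Gamma_vuv = 0.000000, Gamma_vvv = 0.000000; k1 = (1.500000, 1.000000, 0.000000, 0.000000)
  k2: at (u, v) = (0.112500, -0.925000), (du/dtau, dv/dtau) = (1.500000, 1.000000); Gamma_uuu = 0.000000, Gamma_uuv = 0.000000, Gamma_uvv = 0.000000, Gamma_vuu = 0.000000, Gamma_vuv = 0.000000, Gamma_vvv = 0.000000; k2 = (1.500000, 1.000000, 0.000000, 0.000000)
  k3: at (u, v) = (0.112500, -0.925000), (du/dtau, dv/dtau) = (1.500000, 1.000000); Gamma_uuu = 0.000000, Gamma_uuv = 0.000000, Gamma_uvv = 0.000000, Gamma_vuu = 0.000000, Gamma_vuv = 0.000000, Gamma_vvv = 0.000000; k3 = (1.500000, 1.000000, 0.000000, 0.000000)
  k4: at (u, v) = (0.225000, -0.850000), (du/dtau, dv/dtau) = (1.500000, 1.000000); Gamma_uuu = 0.000000, Gamma_uuv = 0.000000, Gamma_uvv = 0.000000, Gamma_vuu = 0.000000, Gamma_vuv = 0.000000, Gamma_vvv = 0.000000; k4 = (1.500000, 1.000000, 0.000000, 0.000000)
  Y <- Y + (h/6)(k1 + 2k2 + 2k3 + k4): u = 0.2250, v = -0.8500, du/dtau = 1.5000, dv/dtau = 1.0000
step 2:
  k1: at (u, v) = (0.225000, -0.850000), (du/dtau, dv/dtau) = (1.500000, 1.000000); Gamma_uuu = 0.000000, Gamma_uuv = 0.000000, Gamma_uvv = 0.000000, Gamma_vuu = 0.000000, Gamma_vuv = 0.000000, Gamma_vvv = 0.000000; k1 = (1.500000, 1.000000, 0.000000, 0.000000)
  k2: at (u, v) = (0.337500, -0.775000), (du/dtau, dv/dtau) = (1.500000, 1.000000); Gamma_uuu = 0.000000, Gamma_uuv = 0.000000, Gamma_uvv = 0.000000, Gamma_vuu = 0.000000, Gamma_vuv = 0.000000, Gamma_vvv = 0.000000; k2 = (1.500000, 1.000000, 0.000000, 0.000000)
  k3: at (u, v) = (0.337500, -0.775000), (du/dtau, dv/dtau) = (1.500000, 1.000000); Gamma_uuu = 0.000000, Gamma_uuv = 0.000000, Gamma_uvv = 0.000000, Gamma_vuu = 0.000000, Gamma_vuv = 0.000000, Gamma_vvv = 0.000000; k3 = (1.500000, 1.000000, 0.000000, 0.000000)
  k4: at (u, v) = (0.450000, -0.700000), (du/dtau, dv/dtau) = (1.500000, 1.000000); Gamma_uuu = 0.000000, Gamma_uuv = 0.000000, Gamma_uvv = 0.000000, Gamma_vuu = 0.000000, Gamma_vuv = 0.000000, Gamma_vvv = 0.000000; k4 = (1.500000, 1.000000, 0.000000, 0.000000)
  Y <- Y + (h/6)(k1 + 2k2 + 2k3 + k4): u = 0.4500, v = -0.7000, du/dtau = 1.5000, dv/dtau = 1.0000
step 3:
  k1: at (u, v) = (0.450000, -0.700000), (du/dtau, dv/dtau) = (1.500000, 1.000000); Gamma_uuu = 0.000000, Gamma_uuv = 0.000000, Gamma_uvv = 0.000000, Gamma_vuu = 0.000000, Gamma_vuv = 0.000000, Gamma_vvv = 0.000000; k1 = (1.500000, 1.000000, 0.000000, 0.000000)
  k2: at (u, v) = (0.562500, -0.625000), (du/dtau, dv/dtau) = (1.500000, 1.000000); Gamma_uuu = 0.000000, Gamma_uuv = 0.000000, Gamma_uvv = 0.000000, Gamma_vuu = 0.000000, Gamma_vuv = 0.000000, Gamma_vvv = 0.000000; k2 = (1.500000, 1.000000, 0.000000, 0.000000)
  k3: at (u, v) = (0.562500, -0.625000), (du/dtau, dv/dtau) = (1.500000, 1.000000); Gamma_uuu = 0.000000, Gamma_uuv = 0.000000, Gamma_uvv = 0.000000, Gamma_vuu = 0.000000, Gamma_vuv = 0.000000, Gamma_vvv = 0.000000; k3 = (1.500000, 1.000000, 0.000000, 0.000000)
  k4: at (u, v) = (0.675000, -0.550000), (du/dtau, dv/dtau) = (1.500000, 1.000000); Gamma_uuu = 0.000000, Gamma_uuv = 0.000000, Gamma_uvv = 0.000000, Gamma_vuu = 0.000000, Gamma_vuv = 0.000000, Gamma_vvv = 0.000000; k4 = (1.500000, 1.000000, 0.000000, 0.000000)
  Y <- Y + (h/6)(k1 + 2k2 + 2k3 + k4): u = 0.6750, v = -0.5500, du/dtau = 1.5000, dv/dtau = 1.0000


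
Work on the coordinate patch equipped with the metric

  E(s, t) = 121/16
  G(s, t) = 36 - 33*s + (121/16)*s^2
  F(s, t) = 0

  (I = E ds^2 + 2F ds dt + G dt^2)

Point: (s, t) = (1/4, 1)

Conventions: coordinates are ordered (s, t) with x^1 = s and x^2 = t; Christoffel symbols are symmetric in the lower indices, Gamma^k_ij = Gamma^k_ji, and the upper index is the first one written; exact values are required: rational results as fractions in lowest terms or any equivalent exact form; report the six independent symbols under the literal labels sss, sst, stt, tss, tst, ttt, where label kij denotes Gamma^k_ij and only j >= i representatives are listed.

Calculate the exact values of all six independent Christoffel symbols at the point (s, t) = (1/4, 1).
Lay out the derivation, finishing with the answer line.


E = 121/16, F = 0, G = 7225/256 at the point
E_s = 0, E_t = 0, F_s = 0, F_t = 0, G_s = -935/32, G_t = 0
EG - F^2 = 874225/4096;  g^inv = (4096/874225) * [[7225/256, 0], [0, 121/16]]
first-kind symbols [ij,l] = (1/2)(d_i g_jl + d_j g_il - d_l g_ij): [ss,s] = E_s/2 = 0, [ss,t] = F_s - E_t/2 = 0, [st,s] = E_t/2 = 0, [st,t] = G_s/2 = -935/64, [tt,s] = F_t - G_s/2 = 935/64, [tt,t] = G_t/2 = 0
Gamma^s_ij = (G*[ij,s] - F*[ij,t])/(EG - F^2), Gamma^t_ij = (E*[ij,t] - F*[ij,s])/(EG - F^2)

Answer: Gamma_sss = 0, Gamma_sst = 0, Gamma_stt = 85/44, Gamma_tss = 0, Gamma_tst = -44/85, Gamma_ttt = 0


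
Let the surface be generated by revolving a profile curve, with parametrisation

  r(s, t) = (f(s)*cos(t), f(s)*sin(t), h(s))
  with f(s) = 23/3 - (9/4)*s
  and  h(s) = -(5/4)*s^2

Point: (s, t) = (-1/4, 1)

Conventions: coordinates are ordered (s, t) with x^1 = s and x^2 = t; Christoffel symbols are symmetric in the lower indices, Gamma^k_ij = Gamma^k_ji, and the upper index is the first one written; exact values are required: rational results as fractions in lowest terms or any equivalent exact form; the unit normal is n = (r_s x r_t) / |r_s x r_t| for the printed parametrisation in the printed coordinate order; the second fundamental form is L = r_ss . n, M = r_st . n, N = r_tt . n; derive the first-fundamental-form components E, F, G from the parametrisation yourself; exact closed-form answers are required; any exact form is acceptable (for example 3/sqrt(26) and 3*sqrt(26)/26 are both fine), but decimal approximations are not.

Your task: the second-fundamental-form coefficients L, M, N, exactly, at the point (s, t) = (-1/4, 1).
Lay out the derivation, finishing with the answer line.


f = 395/48, f' = -9/4, f'' = 0, h' = 5/8, h'' = -5/2
E = 349/64, F = 0, G = 156025/2304; answer radicand W^2 = 349/64
unnormalised second-form numerators: l = 45/8, m = 0, n = 1975/384; L = l/sqrt(349/64), and similarly M = m/sqrt(W^2), N = n/sqrt(W^2)

Answer: L = 45*sqrt(349)/349, M = 0, N = 1975*sqrt(349)/16752


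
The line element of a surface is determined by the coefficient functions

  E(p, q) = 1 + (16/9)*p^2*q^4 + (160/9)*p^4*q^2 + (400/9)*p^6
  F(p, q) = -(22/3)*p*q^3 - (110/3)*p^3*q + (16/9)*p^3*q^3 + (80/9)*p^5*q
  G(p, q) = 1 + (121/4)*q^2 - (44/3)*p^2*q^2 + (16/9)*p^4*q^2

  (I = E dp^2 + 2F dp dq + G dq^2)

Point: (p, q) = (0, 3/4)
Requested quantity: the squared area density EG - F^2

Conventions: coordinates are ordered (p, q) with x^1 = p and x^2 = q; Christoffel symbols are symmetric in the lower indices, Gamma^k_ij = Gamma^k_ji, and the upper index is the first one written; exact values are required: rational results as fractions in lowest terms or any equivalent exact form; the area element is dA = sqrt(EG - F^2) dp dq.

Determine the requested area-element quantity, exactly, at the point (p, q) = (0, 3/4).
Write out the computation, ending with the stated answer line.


E = 1, F = 0, G = 1153/64; EG - F^2 = 1153/64

Answer: EG - F^2 = 1153/64


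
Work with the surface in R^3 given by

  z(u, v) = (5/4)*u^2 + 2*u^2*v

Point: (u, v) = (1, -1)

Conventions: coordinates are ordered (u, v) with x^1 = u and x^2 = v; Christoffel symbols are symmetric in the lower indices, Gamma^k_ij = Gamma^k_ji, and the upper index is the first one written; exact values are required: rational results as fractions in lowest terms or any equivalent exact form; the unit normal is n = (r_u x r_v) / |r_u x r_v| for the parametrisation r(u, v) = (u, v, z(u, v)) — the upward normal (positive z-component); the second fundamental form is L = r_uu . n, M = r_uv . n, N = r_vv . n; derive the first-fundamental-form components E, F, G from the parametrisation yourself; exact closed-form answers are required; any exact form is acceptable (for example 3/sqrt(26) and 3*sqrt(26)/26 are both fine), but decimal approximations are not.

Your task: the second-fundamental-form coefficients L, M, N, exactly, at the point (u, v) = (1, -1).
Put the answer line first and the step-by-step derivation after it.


Answer: L = -3*sqrt(29)/29, M = 8*sqrt(29)/29, N = 0

z_u = -3/2, z_v = 2, z_uu = -3/2, z_uv = 4, z_vv = 0
E = 13/4, F = -3, G = 5; answer radicand W^2 = 29/4
unnormalised second-form numerators: l = -3/2, m = 4, n = 0; L = l/sqrt(29/4), and similarly M = m/sqrt(W^2), N = n/sqrt(W^2)


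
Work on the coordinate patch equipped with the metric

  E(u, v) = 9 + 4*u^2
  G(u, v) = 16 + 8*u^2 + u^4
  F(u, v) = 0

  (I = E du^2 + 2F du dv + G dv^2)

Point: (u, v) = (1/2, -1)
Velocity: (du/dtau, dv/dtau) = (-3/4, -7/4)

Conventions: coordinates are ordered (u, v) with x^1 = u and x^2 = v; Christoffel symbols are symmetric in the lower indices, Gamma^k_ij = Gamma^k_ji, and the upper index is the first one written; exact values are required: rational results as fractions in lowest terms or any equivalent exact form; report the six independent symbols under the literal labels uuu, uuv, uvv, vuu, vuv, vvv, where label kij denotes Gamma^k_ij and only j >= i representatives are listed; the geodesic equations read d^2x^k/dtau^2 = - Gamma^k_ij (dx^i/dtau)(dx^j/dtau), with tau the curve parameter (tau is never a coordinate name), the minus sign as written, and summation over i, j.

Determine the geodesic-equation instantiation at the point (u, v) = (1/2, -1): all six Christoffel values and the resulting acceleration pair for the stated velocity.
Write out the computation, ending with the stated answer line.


E = 10, F = 0, G = 289/16 at the point
E_u = 4, E_v = 0, F_u = 0, F_v = 0, G_u = 17/2, G_v = 0
EG - F^2 = 1445/8;  g^inv = (8/1445) * [[289/16, 0], [0, 10]]
first-kind symbols [ij,l] = (1/2)(d_i g_jl + d_j g_il - d_l g_ij): [uu,u] = E_u/2 = 2, [uu,v] = F_u - E_v/2 = 0, [uv,u] = E_v/2 = 0, [uv,v] = G_u/2 = 17/4, [vv,u] = F_v - G_u/2 = -17/4, [vv,v] = G_v/2 = 0
Gamma^u_ij = (G*[ij,u] - F*[ij,v])/(EG - F^2), Gamma^v_ij = (E*[ij,v] - F*[ij,u])/(EG - F^2)
Gamma_uuu = 1/5, Gamma_uuv = 0, Gamma_uvv = -17/40, Gamma_vuu = 0, Gamma_vuv = 4/17, Gamma_vvv = 0
d^2u/dtau^2 = -(Gamma_uuu*(-3/4)^2 + 2*Gamma_uuv*(-3/4)*(-7/4) + Gamma_uvv*(-7/4)^2) = 761/640
d^2v/dtau^2 = -(Gamma_vuu*(-3/4)^2 + 2*Gamma_vuv*(-3/4)*(-7/4) + Gamma_vvv*(-7/4)^2) = -21/34

Answer: Gamma_uuu = 1/5, Gamma_uuv = 0, Gamma_uvv = -17/40, Gamma_vuu = 0, Gamma_vuv = 4/17, Gamma_vvv = 0; accelerations (d^2u/dtau^2, d^2v/dtau^2) = (761/640, -21/34)


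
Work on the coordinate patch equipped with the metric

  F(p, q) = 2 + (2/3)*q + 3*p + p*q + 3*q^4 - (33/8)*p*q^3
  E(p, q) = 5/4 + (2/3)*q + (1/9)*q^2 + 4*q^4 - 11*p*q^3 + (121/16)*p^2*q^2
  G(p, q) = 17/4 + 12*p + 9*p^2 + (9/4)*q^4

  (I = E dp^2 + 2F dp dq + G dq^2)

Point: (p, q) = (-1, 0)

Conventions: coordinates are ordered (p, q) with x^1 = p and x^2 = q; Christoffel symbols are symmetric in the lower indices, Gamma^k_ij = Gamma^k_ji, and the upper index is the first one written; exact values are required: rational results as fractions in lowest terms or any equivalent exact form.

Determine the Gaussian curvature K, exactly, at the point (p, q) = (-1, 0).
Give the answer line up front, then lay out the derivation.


Answer: K = -15065/729

E = 5/4, F = -1, G = 5/4, EG - F^2 = 9/16 at the point
E_p = 0, E_q = 2/3, F_p = 3, F_q = -1/3, G_p = -6, G_q = 0
E_qq = 1105/72, F_pq = 1, G_pp = 18
K follows from Brioschi's formula, (det M1 - det M2)/(EG - F^2)^2.
M1 = [[-E_qq/2 + F_pq - G_pp/2, E_p/2, F_p - E_q/2], [F_q - G_p/2, E, F], [G_q/2, F, G]] = [[-2257/144, 0, 8/3], [8/3, 5/4, -1], [0, -1, 5/4]]; det M1 = -36697/2304
M2 = [[0, E_q/2, G_p/2], [E_q/2, E, F], [G_p/2, F, G]] = [[0, 1/3, -3], [1/3, 5/4, -1], [-3, -1, 5/4]]; det M2 = -169/18
det M1 - det M2 = -15065/2304; K = -15065/2304 / (9/16)^2 = -15065/729


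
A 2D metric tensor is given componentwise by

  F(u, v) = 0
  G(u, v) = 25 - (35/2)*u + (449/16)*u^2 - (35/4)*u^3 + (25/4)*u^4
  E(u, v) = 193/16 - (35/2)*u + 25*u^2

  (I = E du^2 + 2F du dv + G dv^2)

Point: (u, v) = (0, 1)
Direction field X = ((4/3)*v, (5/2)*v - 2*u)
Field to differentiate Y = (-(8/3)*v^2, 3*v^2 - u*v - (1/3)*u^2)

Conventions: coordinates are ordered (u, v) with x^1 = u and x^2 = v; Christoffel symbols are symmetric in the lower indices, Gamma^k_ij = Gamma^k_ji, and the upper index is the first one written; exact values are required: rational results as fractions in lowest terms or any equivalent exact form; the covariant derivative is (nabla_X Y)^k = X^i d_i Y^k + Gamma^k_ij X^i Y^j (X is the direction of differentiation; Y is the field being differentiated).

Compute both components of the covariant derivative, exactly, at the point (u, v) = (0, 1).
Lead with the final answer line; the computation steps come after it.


Answer: (nabla_X Y)^u = -9230/1737, (nabla_X Y)^v = 73/5

E = 193/16, F = 0, G = 25 at the point
E_u = -35/2, E_v = 0, F_u = 0, F_v = 0, G_u = -35/2, G_v = 0
EG - F^2 = 4825/16;  g^inv = (16/4825) * [[25, 0], [0, 193/16]]
first-kind symbols [ij,l] = (1/2)(d_i g_jl + d_j g_il - d_l g_ij): [uu,u] = E_u/2 = -35/4, [uu,v] = F_u - E_v/2 = 0, [uv,u] = E_v/2 = 0, [uv,v] = G_u/2 = -35/4, [vv,u] = F_v - G_u/2 = 35/4, [vv,v] = G_v/2 = 0
Gamma^u_ij = (G*[ij,u] - F*[ij,v])/(EG - F^2), Gamma^v_ij = (E*[ij,v] - F*[ij,u])/(EG - F^2)
Gamma_uuu = -140/193, Gamma_uuv = 0, Gamma_uvv = 140/193, Gamma_vuu = 0, Gamma_vuv = -7/20, Gamma_vvv = 0
X = (4/3, 5/2), Y = (-8/3, 3) at the point
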